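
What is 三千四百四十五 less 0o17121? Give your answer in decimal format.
Convert 三千四百四十五 (Chinese numeral) → 3×1000 + 4×100 + 4×10 + 5 = 3445 (decimal)
Convert 0o17121 (octal) → 1×4096 + 7×512 + 1×64 + 2×8 + 1 = 7761 (decimal)
Compute 3445 - 7761 = -4316
-4316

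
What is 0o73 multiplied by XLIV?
Convert 0o73 (octal) → 7×8 + 3 = 59 (decimal)
Convert XLIV (Roman numeral) → 40 + 4 = 44 (decimal)
Compute 59 × 44 = 2596
2596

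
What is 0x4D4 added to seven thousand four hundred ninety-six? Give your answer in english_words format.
Convert 0x4D4 (hexadecimal) → 4×256 + 13×16 + 4 = 1236 (decimal)
Convert seven thousand four hundred ninety-six (English words) → 7×1000 + 4×100 + 96 = 7496 (decimal)
Compute 1236 + 7496 = 8732
Convert 8732 (decimal) → 8732 = 8×1000 + 7×100 + 32 → eight thousand seven hundred thirty-two (English words)
eight thousand seven hundred thirty-two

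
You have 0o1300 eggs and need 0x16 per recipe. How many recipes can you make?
Convert 0o1300 (octal) → 1×512 + 3×64 = 704 (decimal)
Convert 0x16 (hexadecimal) → 1×16 + 6 = 22 (decimal)
Compute 704 ÷ 22 = 32
32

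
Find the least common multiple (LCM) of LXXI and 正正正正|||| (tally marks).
Convert LXXI (Roman numeral) → 50 + 10 + 10 + 1 = 71 (decimal)
Convert 正正正正|||| (tally marks) → 5 + 5 + 5 + 5 + 4 = 24 (decimal)
Compute lcm(71, 24) = 1704
1704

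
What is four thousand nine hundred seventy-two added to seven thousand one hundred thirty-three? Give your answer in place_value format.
Convert four thousand nine hundred seventy-two (English words) → 4×1000 + 9×100 + 72 = 4972 (decimal)
Convert seven thousand one hundred thirty-three (English words) → 7×1000 + 1×100 + 33 = 7133 (decimal)
Compute 4972 + 7133 = 12105
Convert 12105 (decimal) → 12105 = 12×1000 + 1×100 + 5 → 12 thousands, 1 hundred, 5 ones (place-value notation)
12 thousands, 1 hundred, 5 ones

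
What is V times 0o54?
Convert V (Roman numeral) → 5 (decimal)
Convert 0o54 (octal) → 5×8 + 4 = 44 (decimal)
Compute 5 × 44 = 220
220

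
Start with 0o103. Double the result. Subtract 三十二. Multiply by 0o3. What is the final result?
Convert 0o103 (octal) → 1×64 + 3 = 67 (decimal)
Start: 67
67 × 2 = 134
Convert 三十二 (Chinese numeral) → 3×10 + 2 = 32 (decimal)
134 - 32 = 102
Convert 0o3 (octal) → 3 (decimal)
102 × 3 = 306
306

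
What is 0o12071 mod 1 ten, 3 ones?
Convert 0o12071 (octal) → 1×4096 + 2×512 + 7×8 + 1 = 5177 (decimal)
Convert 1 ten, 3 ones (place-value notation) → 1×10 + 3 = 13 (decimal)
Compute 5177 mod 13 = 3
3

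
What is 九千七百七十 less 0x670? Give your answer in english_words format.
Convert 九千七百七十 (Chinese numeral) → 9×1000 + 7×100 + 7×10 = 9770 (decimal)
Convert 0x670 (hexadecimal) → 6×256 + 7×16 = 1648 (decimal)
Compute 9770 - 1648 = 8122
Convert 8122 (decimal) → 8122 = 8×1000 + 1×100 + 22 → eight thousand one hundred twenty-two (English words)
eight thousand one hundred twenty-two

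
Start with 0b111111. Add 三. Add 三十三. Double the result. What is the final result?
Convert 0b111111 (binary) → 32 + 16 + 8 + 4 + 2 + 1 = 63 (decimal)
Start: 63
Convert 三 (Chinese numeral) → 3 (decimal)
63 + 3 = 66
Convert 三十三 (Chinese numeral) → 3×10 + 3 = 33 (decimal)
66 + 33 = 99
99 × 2 = 198
198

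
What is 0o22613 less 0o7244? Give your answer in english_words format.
Convert 0o22613 (octal) → 2×4096 + 2×512 + 6×64 + 1×8 + 3 = 9611 (decimal)
Convert 0o7244 (octal) → 7×512 + 2×64 + 4×8 + 4 = 3748 (decimal)
Compute 9611 - 3748 = 5863
Convert 5863 (decimal) → 5863 = 5×1000 + 8×100 + 63 → five thousand eight hundred sixty-three (English words)
five thousand eight hundred sixty-three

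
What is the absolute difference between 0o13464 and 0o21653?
Convert 0o13464 (octal) → 1×4096 + 3×512 + 4×64 + 6×8 + 4 = 5940 (decimal)
Convert 0o21653 (octal) → 2×4096 + 1×512 + 6×64 + 5×8 + 3 = 9131 (decimal)
Compute |5940 - 9131| = 3191
3191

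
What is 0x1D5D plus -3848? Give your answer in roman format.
Convert 0x1D5D (hexadecimal) → 1×4096 + 13×256 + 5×16 + 13 = 7517 (decimal)
Compute 7517 + -3848 = 3669
Convert 3669 (decimal) → 3669 = 1000 + 1000 + 1000 + 500 + 100 + 50 + 10 + 9 → MMMDCLXIX (Roman numeral)
MMMDCLXIX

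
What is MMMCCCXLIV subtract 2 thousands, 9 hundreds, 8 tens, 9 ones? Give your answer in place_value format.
Convert MMMCCCXLIV (Roman numeral) → 1000 + 1000 + 1000 + 100 + 100 + 100 + 40 + 4 = 3344 (decimal)
Convert 2 thousands, 9 hundreds, 8 tens, 9 ones (place-value notation) → 2×1000 + 9×100 + 8×10 + 9 = 2989 (decimal)
Compute 3344 - 2989 = 355
Convert 355 (decimal) → 355 = 3×100 + 5×10 + 5 → 3 hundreds, 5 tens, 5 ones (place-value notation)
3 hundreds, 5 tens, 5 ones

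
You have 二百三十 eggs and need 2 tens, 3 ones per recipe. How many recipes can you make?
Convert 二百三十 (Chinese numeral) → 2×100 + 3×10 = 230 (decimal)
Convert 2 tens, 3 ones (place-value notation) → 2×10 + 3 = 23 (decimal)
Compute 230 ÷ 23 = 10
10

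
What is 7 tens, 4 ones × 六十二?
Convert 7 tens, 4 ones (place-value notation) → 7×10 + 4 = 74 (decimal)
Convert 六十二 (Chinese numeral) → 6×10 + 2 = 62 (decimal)
Compute 74 × 62 = 4588
4588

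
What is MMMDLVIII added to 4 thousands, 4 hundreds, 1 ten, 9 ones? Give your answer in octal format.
Convert MMMDLVIII (Roman numeral) → 1000 + 1000 + 1000 + 500 + 50 + 5 + 1 + 1 + 1 = 3558 (decimal)
Convert 4 thousands, 4 hundreds, 1 ten, 9 ones (place-value notation) → 4×1000 + 4×100 + 1×10 + 9 = 4419 (decimal)
Compute 3558 + 4419 = 7977
Convert 7977 (decimal) → 7977 = 1×4096 + 7×512 + 4×64 + 5×8 + 1 → 0o17451 (octal)
0o17451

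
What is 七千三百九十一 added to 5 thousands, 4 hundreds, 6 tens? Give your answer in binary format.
Convert 七千三百九十一 (Chinese numeral) → 7×1000 + 3×100 + 9×10 + 1 = 7391 (decimal)
Convert 5 thousands, 4 hundreds, 6 tens (place-value notation) → 5×1000 + 4×100 + 6×10 = 5460 (decimal)
Compute 7391 + 5460 = 12851
Convert 12851 (decimal) → 12851 = 8192 + 4096 + 512 + 32 + 16 + 2 + 1 → 0b11001000110011 (binary)
0b11001000110011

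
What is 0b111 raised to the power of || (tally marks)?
Convert 0b111 (binary) → 4 + 2 + 1 = 7 (decimal)
Convert || (tally marks) → 2 (decimal)
Compute 7 ^ 2 = 49
49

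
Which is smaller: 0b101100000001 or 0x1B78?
Convert 0b101100000001 (binary) → 2048 + 512 + 256 + 1 = 2817 (decimal)
Convert 0x1B78 (hexadecimal) → 1×4096 + 11×256 + 7×16 + 8 = 7032 (decimal)
Compare 2817 vs 7032: smaller = 2817
2817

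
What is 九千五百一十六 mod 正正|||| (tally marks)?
Convert 九千五百一十六 (Chinese numeral) → 9×1000 + 5×100 + 1×10 + 6 = 9516 (decimal)
Convert 正正|||| (tally marks) → 5 + 5 + 4 = 14 (decimal)
Compute 9516 mod 14 = 10
10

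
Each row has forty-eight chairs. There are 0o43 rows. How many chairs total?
Convert forty-eight (English words) → 48 (decimal)
Convert 0o43 (octal) → 4×8 + 3 = 35 (decimal)
Compute 48 × 35 = 1680
1680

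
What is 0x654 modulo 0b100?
Convert 0x654 (hexadecimal) → 6×256 + 5×16 + 4 = 1620 (decimal)
Convert 0b100 (binary) → 4 (decimal)
Compute 1620 mod 4 = 0
0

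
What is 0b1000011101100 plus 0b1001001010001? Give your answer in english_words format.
Convert 0b1000011101100 (binary) → 4096 + 128 + 64 + 32 + 8 + 4 = 4332 (decimal)
Convert 0b1001001010001 (binary) → 4096 + 512 + 64 + 16 + 1 = 4689 (decimal)
Compute 4332 + 4689 = 9021
Convert 9021 (decimal) → 9021 = 9×1000 + 21 → nine thousand twenty-one (English words)
nine thousand twenty-one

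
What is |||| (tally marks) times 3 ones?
Convert |||| (tally marks) → 4 (decimal)
Convert 3 ones (place-value notation) → 3 (decimal)
Compute 4 × 3 = 12
12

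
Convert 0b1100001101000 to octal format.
Convert 0b1100001101000 (binary) → 4096 + 2048 + 64 + 32 + 8 = 6248 (decimal)
Convert 6248 (decimal) → 6248 = 1×4096 + 4×512 + 1×64 + 5×8 → 0o14150 (octal)
0o14150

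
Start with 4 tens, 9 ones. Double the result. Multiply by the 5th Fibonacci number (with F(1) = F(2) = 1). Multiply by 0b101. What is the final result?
Convert 4 tens, 9 ones (place-value notation) → 4×10 + 9 = 49 (decimal)
Start: 49
49 × 2 = 98
Convert the 5th Fibonacci number (with F(1) = F(2) = 1) (Fibonacci index) → 1, 1, 2, 3, 5 → 5 (decimal)
98 × 5 = 490
Convert 0b101 (binary) → 4 + 1 = 5 (decimal)
490 × 5 = 2450
2450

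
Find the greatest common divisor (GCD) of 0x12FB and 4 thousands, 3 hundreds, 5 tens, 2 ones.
Convert 0x12FB (hexadecimal) → 1×4096 + 2×256 + 15×16 + 11 = 4859 (decimal)
Convert 4 thousands, 3 hundreds, 5 tens, 2 ones (place-value notation) → 4×1000 + 3×100 + 5×10 + 2 = 4352 (decimal)
Compute gcd(4859, 4352) = 1
1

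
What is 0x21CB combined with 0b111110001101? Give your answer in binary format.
Convert 0x21CB (hexadecimal) → 2×4096 + 1×256 + 12×16 + 11 = 8651 (decimal)
Convert 0b111110001101 (binary) → 2048 + 1024 + 512 + 256 + 128 + 8 + 4 + 1 = 3981 (decimal)
Compute 8651 + 3981 = 12632
Convert 12632 (decimal) → 12632 = 8192 + 4096 + 256 + 64 + 16 + 8 → 0b11000101011000 (binary)
0b11000101011000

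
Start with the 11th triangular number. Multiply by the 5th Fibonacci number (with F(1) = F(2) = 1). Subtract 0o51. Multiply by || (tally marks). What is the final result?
Convert the 11th triangular number (triangular index) → 11×12/2 = 66 (decimal)
Start: 66
Convert the 5th Fibonacci number (with F(1) = F(2) = 1) (Fibonacci index) → 1, 1, 2, 3, 5 → 5 (decimal)
66 × 5 = 330
Convert 0o51 (octal) → 5×8 + 1 = 41 (decimal)
330 - 41 = 289
Convert || (tally marks) → 2 (decimal)
289 × 2 = 578
578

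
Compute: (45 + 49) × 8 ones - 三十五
Convert 8 ones (place-value notation) → 8 (decimal)
Convert 三十五 (Chinese numeral) → 3×10 + 5 = 35 (decimal)
Expression in decimal: (45 + 49) × 8 - 35
Parentheses first: 45 + 49 = 94
Multiply: 94 × 8 = 752
Subtract: 752 - 35 = 717
717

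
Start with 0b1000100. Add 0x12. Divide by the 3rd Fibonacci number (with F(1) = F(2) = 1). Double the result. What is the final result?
Convert 0b1000100 (binary) → 64 + 4 = 68 (decimal)
Start: 68
Convert 0x12 (hexadecimal) → 1×16 + 2 = 18 (decimal)
68 + 18 = 86
Convert the 3rd Fibonacci number (with F(1) = F(2) = 1) (Fibonacci index) → 1, 1, 2 → 2 (decimal)
86 ÷ 2 = 43
43 × 2 = 86
86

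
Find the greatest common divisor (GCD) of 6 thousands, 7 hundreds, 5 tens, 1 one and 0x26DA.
Convert 6 thousands, 7 hundreds, 5 tens, 1 one (place-value notation) → 6×1000 + 7×100 + 5×10 + 1 = 6751 (decimal)
Convert 0x26DA (hexadecimal) → 2×4096 + 6×256 + 13×16 + 10 = 9946 (decimal)
Compute gcd(6751, 9946) = 1
1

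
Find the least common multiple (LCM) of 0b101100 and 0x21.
Convert 0b101100 (binary) → 32 + 8 + 4 = 44 (decimal)
Convert 0x21 (hexadecimal) → 2×16 + 1 = 33 (decimal)
Compute lcm(44, 33) = 132
132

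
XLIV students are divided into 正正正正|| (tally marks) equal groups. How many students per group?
Convert XLIV (Roman numeral) → 40 + 4 = 44 (decimal)
Convert 正正正正|| (tally marks) → 5 + 5 + 5 + 5 + 2 = 22 (decimal)
Compute 44 ÷ 22 = 2
2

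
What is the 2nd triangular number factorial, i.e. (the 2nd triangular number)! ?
Convert the 2nd triangular number (triangular index) → 2×3/2 = 3 (decimal)
Compute 3! = 6
6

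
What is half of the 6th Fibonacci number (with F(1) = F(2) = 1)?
The 6th Fibonacci number (with F(1) = F(2) = 1): 1, 1, 2, 3, 5, 8 → 8
Compute 8 ÷ 2 = 4
4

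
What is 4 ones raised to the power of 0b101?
Convert 4 ones (place-value notation) → 4 (decimal)
Convert 0b101 (binary) → 4 + 1 = 5 (decimal)
Compute 4 ^ 5 = 1024
1024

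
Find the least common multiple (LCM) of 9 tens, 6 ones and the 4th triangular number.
Convert 9 tens, 6 ones (place-value notation) → 9×10 + 6 = 96 (decimal)
Convert the 4th triangular number (triangular index) → 4×5/2 = 10 (decimal)
Compute lcm(96, 10) = 480
480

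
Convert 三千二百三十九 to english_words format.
Convert 三千二百三十九 (Chinese numeral) → 3×1000 + 2×100 + 3×10 + 9 = 3239 (decimal)
Convert 3239 (decimal) → 3239 = 3×1000 + 2×100 + 39 → three thousand two hundred thirty-nine (English words)
three thousand two hundred thirty-nine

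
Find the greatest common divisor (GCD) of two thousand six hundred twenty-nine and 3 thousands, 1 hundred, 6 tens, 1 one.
Convert two thousand six hundred twenty-nine (English words) → 2×1000 + 6×100 + 29 = 2629 (decimal)
Convert 3 thousands, 1 hundred, 6 tens, 1 one (place-value notation) → 3×1000 + 1×100 + 6×10 + 1 = 3161 (decimal)
Compute gcd(2629, 3161) = 1
1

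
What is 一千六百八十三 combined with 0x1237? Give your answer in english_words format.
Convert 一千六百八十三 (Chinese numeral) → 1×1000 + 6×100 + 8×10 + 3 = 1683 (decimal)
Convert 0x1237 (hexadecimal) → 1×4096 + 2×256 + 3×16 + 7 = 4663 (decimal)
Compute 1683 + 4663 = 6346
Convert 6346 (decimal) → 6346 = 6×1000 + 3×100 + 46 → six thousand three hundred forty-six (English words)
six thousand three hundred forty-six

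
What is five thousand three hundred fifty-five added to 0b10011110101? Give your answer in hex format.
Convert five thousand three hundred fifty-five (English words) → 5×1000 + 3×100 + 55 = 5355 (decimal)
Convert 0b10011110101 (binary) → 1024 + 128 + 64 + 32 + 16 + 4 + 1 = 1269 (decimal)
Compute 5355 + 1269 = 6624
Convert 6624 (decimal) → 6624 = 1×4096 + 9×256 + 14×16 → 0x19E0 (hexadecimal)
0x19E0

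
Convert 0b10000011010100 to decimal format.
Convert 0b10000011010100 (binary) → 8192 + 128 + 64 + 16 + 4 = 8404 (decimal)
8404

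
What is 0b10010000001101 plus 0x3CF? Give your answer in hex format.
Convert 0b10010000001101 (binary) → 8192 + 1024 + 8 + 4 + 1 = 9229 (decimal)
Convert 0x3CF (hexadecimal) → 3×256 + 12×16 + 15 = 975 (decimal)
Compute 9229 + 975 = 10204
Convert 10204 (decimal) → 10204 = 2×4096 + 7×256 + 13×16 + 12 → 0x27DC (hexadecimal)
0x27DC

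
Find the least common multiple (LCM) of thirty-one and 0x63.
Convert thirty-one (English words) → 31 (decimal)
Convert 0x63 (hexadecimal) → 6×16 + 3 = 99 (decimal)
Compute lcm(31, 99) = 3069
3069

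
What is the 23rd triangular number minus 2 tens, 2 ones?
The 23rd triangular number = 23×24/2 = 276
Convert 2 tens, 2 ones (place-value notation) → 2×10 + 2 = 22 (decimal)
Compute 276 - 22 = 254
254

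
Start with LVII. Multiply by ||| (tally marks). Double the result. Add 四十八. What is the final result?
Convert LVII (Roman numeral) → 50 + 5 + 1 + 1 = 57 (decimal)
Start: 57
Convert ||| (tally marks) → 3 (decimal)
57 × 3 = 171
171 × 2 = 342
Convert 四十八 (Chinese numeral) → 4×10 + 8 = 48 (decimal)
342 + 48 = 390
390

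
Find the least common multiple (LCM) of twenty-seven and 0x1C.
Convert twenty-seven (English words) → 27 (decimal)
Convert 0x1C (hexadecimal) → 1×16 + 12 = 28 (decimal)
Compute lcm(27, 28) = 756
756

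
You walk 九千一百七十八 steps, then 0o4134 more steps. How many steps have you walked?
Convert 九千一百七十八 (Chinese numeral) → 9×1000 + 1×100 + 7×10 + 8 = 9178 (decimal)
Convert 0o4134 (octal) → 4×512 + 1×64 + 3×8 + 4 = 2140 (decimal)
Compute 9178 + 2140 = 11318
11318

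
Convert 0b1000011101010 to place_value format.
Convert 0b1000011101010 (binary) → 4096 + 128 + 64 + 32 + 8 + 2 = 4330 (decimal)
Convert 4330 (decimal) → 4330 = 4×1000 + 3×100 + 3×10 → 4 thousands, 3 hundreds, 3 tens (place-value notation)
4 thousands, 3 hundreds, 3 tens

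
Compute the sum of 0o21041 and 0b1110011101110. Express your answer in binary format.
Convert 0o21041 (octal) → 2×4096 + 1×512 + 4×8 + 1 = 8737 (decimal)
Convert 0b1110011101110 (binary) → 4096 + 2048 + 1024 + 128 + 64 + 32 + 8 + 4 + 2 = 7406 (decimal)
Compute 8737 + 7406 = 16143
Convert 16143 (decimal) → 16143 = 8192 + 4096 + 2048 + 1024 + 512 + 256 + 8 + 4 + 2 + 1 → 0b11111100001111 (binary)
0b11111100001111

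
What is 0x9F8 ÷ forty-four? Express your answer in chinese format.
Convert 0x9F8 (hexadecimal) → 9×256 + 15×16 + 8 = 2552 (decimal)
Convert forty-four (English words) → 44 (decimal)
Compute 2552 ÷ 44 = 58
Convert 58 (decimal) → 58 = 5×10 + 8 → 五十八 (Chinese numeral)
五十八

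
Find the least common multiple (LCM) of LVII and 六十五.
Convert LVII (Roman numeral) → 50 + 5 + 1 + 1 = 57 (decimal)
Convert 六十五 (Chinese numeral) → 6×10 + 5 = 65 (decimal)
Compute lcm(57, 65) = 3705
3705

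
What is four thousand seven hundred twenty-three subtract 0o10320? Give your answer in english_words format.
Convert four thousand seven hundred twenty-three (English words) → 4×1000 + 7×100 + 23 = 4723 (decimal)
Convert 0o10320 (octal) → 1×4096 + 3×64 + 2×8 = 4304 (decimal)
Compute 4723 - 4304 = 419
Convert 419 (decimal) → 419 = 4×100 + 19 → four hundred nineteen (English words)
four hundred nineteen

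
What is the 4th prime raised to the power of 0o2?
Convert the 4th prime (prime index) → 7 (decimal)
Convert 0o2 (octal) → 2 (decimal)
Compute 7 ^ 2 = 49
49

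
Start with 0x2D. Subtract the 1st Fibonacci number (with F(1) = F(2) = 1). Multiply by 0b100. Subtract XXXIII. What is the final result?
Convert 0x2D (hexadecimal) → 2×16 + 13 = 45 (decimal)
Start: 45
Convert the 1st Fibonacci number (with F(1) = F(2) = 1) (Fibonacci index) → 1 (decimal)
45 - 1 = 44
Convert 0b100 (binary) → 4 (decimal)
44 × 4 = 176
Convert XXXIII (Roman numeral) → 10 + 10 + 10 + 1 + 1 + 1 = 33 (decimal)
176 - 33 = 143
143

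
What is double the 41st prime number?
The 41st prime number = 179
Compute 179 × 2 = 358
358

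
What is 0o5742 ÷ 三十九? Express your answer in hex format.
Convert 0o5742 (octal) → 5×512 + 7×64 + 4×8 + 2 = 3042 (decimal)
Convert 三十九 (Chinese numeral) → 3×10 + 9 = 39 (decimal)
Compute 3042 ÷ 39 = 78
Convert 78 (decimal) → 78 = 4×16 + 14 → 0x4E (hexadecimal)
0x4E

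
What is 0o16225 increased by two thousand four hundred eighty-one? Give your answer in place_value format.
Convert 0o16225 (octal) → 1×4096 + 6×512 + 2×64 + 2×8 + 5 = 7317 (decimal)
Convert two thousand four hundred eighty-one (English words) → 2×1000 + 4×100 + 81 = 2481 (decimal)
Compute 7317 + 2481 = 9798
Convert 9798 (decimal) → 9798 = 9×1000 + 7×100 + 9×10 + 8 → 9 thousands, 7 hundreds, 9 tens, 8 ones (place-value notation)
9 thousands, 7 hundreds, 9 tens, 8 ones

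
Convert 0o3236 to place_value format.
Convert 0o3236 (octal) → 3×512 + 2×64 + 3×8 + 6 = 1694 (decimal)
Convert 1694 (decimal) → 1694 = 1×1000 + 6×100 + 9×10 + 4 → 1 thousand, 6 hundreds, 9 tens, 4 ones (place-value notation)
1 thousand, 6 hundreds, 9 tens, 4 ones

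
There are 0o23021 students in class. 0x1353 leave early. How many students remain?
Convert 0o23021 (octal) → 2×4096 + 3×512 + 2×8 + 1 = 9745 (decimal)
Convert 0x1353 (hexadecimal) → 1×4096 + 3×256 + 5×16 + 3 = 4947 (decimal)
Compute 9745 - 4947 = 4798
4798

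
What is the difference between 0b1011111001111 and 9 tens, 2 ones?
Convert 0b1011111001111 (binary) → 4096 + 1024 + 512 + 256 + 128 + 64 + 8 + 4 + 2 + 1 = 6095 (decimal)
Convert 9 tens, 2 ones (place-value notation) → 9×10 + 2 = 92 (decimal)
Difference: |6095 - 92| = 6003
6003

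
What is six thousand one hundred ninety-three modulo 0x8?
Convert six thousand one hundred ninety-three (English words) → 6×1000 + 1×100 + 93 = 6193 (decimal)
Convert 0x8 (hexadecimal) → 8 (decimal)
Compute 6193 mod 8 = 1
1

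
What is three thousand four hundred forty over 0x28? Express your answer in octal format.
Convert three thousand four hundred forty (English words) → 3×1000 + 4×100 + 40 = 3440 (decimal)
Convert 0x28 (hexadecimal) → 2×16 + 8 = 40 (decimal)
Compute 3440 ÷ 40 = 86
Convert 86 (decimal) → 86 = 1×64 + 2×8 + 6 → 0o126 (octal)
0o126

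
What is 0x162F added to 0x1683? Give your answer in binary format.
Convert 0x162F (hexadecimal) → 1×4096 + 6×256 + 2×16 + 15 = 5679 (decimal)
Convert 0x1683 (hexadecimal) → 1×4096 + 6×256 + 8×16 + 3 = 5763 (decimal)
Compute 5679 + 5763 = 11442
Convert 11442 (decimal) → 11442 = 8192 + 2048 + 1024 + 128 + 32 + 16 + 2 → 0b10110010110010 (binary)
0b10110010110010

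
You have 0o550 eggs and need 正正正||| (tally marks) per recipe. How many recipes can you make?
Convert 0o550 (octal) → 5×64 + 5×8 = 360 (decimal)
Convert 正正正||| (tally marks) → 5 + 5 + 5 + 3 = 18 (decimal)
Compute 360 ÷ 18 = 20
20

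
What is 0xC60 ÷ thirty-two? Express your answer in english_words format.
Convert 0xC60 (hexadecimal) → 12×256 + 6×16 = 3168 (decimal)
Convert thirty-two (English words) → 32 (decimal)
Compute 3168 ÷ 32 = 99
Convert 99 (decimal) → ninety-nine (English words)
ninety-nine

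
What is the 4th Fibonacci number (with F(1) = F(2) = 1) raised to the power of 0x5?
Convert the 4th Fibonacci number (with F(1) = F(2) = 1) (Fibonacci index) → 1, 1, 2, 3 → 3 (decimal)
Convert 0x5 (hexadecimal) → 5 (decimal)
Compute 3 ^ 5 = 243
243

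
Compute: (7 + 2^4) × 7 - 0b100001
Convert 2^4 (power) → 16 (decimal)
Convert 0b100001 (binary) → 32 + 1 = 33 (decimal)
Expression in decimal: (7 + 16) × 7 - 33
Parentheses first: 7 + 16 = 23
Multiply: 23 × 7 = 161
Subtract: 161 - 33 = 128
128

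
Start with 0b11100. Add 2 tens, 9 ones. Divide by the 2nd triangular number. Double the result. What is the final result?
Convert 0b11100 (binary) → 16 + 8 + 4 = 28 (decimal)
Start: 28
Convert 2 tens, 9 ones (place-value notation) → 2×10 + 9 = 29 (decimal)
28 + 29 = 57
Convert the 2nd triangular number (triangular index) → 2×3/2 = 3 (decimal)
57 ÷ 3 = 19
19 × 2 = 38
38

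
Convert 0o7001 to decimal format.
Convert 0o7001 (octal) → 7×512 + 1 = 3585 (decimal)
3585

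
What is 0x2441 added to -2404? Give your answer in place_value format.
Convert 0x2441 (hexadecimal) → 2×4096 + 4×256 + 4×16 + 1 = 9281 (decimal)
Compute 9281 + -2404 = 6877
Convert 6877 (decimal) → 6877 = 6×1000 + 8×100 + 7×10 + 7 → 6 thousands, 8 hundreds, 7 tens, 7 ones (place-value notation)
6 thousands, 8 hundreds, 7 tens, 7 ones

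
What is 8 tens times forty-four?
Convert 8 tens (place-value notation) → 8×10 = 80 (decimal)
Convert forty-four (English words) → 44 (decimal)
Compute 80 × 44 = 3520
3520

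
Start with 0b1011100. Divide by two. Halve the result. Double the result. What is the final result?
Convert 0b1011100 (binary) → 64 + 16 + 8 + 4 = 92 (decimal)
Start: 92
Convert two (English words) → 2 (decimal)
92 ÷ 2 = 46
46 ÷ 2 = 23
23 × 2 = 46
46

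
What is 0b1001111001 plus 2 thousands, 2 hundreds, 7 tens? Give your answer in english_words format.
Convert 0b1001111001 (binary) → 512 + 64 + 32 + 16 + 8 + 1 = 633 (decimal)
Convert 2 thousands, 2 hundreds, 7 tens (place-value notation) → 2×1000 + 2×100 + 7×10 = 2270 (decimal)
Compute 633 + 2270 = 2903
Convert 2903 (decimal) → 2903 = 2×1000 + 9×100 + 3 → two thousand nine hundred three (English words)
two thousand nine hundred three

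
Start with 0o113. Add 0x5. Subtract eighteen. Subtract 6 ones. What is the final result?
Convert 0o113 (octal) → 1×64 + 1×8 + 3 = 75 (decimal)
Start: 75
Convert 0x5 (hexadecimal) → 5 (decimal)
75 + 5 = 80
Convert eighteen (English words) → 18 (decimal)
80 - 18 = 62
Convert 6 ones (place-value notation) → 6 (decimal)
62 - 6 = 56
56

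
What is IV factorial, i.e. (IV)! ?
Convert IV (Roman numeral) → 4 (decimal)
Compute 4! = 24
24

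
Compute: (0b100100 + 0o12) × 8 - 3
Convert 0b100100 (binary) → 32 + 4 = 36 (decimal)
Convert 0o12 (octal) → 1×8 + 2 = 10 (decimal)
Expression in decimal: (36 + 10) × 8 - 3
Parentheses first: 36 + 10 = 46
Multiply: 46 × 8 = 368
Subtract: 368 - 3 = 365
365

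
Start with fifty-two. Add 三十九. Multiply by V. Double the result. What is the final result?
Convert fifty-two (English words) → 52 (decimal)
Start: 52
Convert 三十九 (Chinese numeral) → 3×10 + 9 = 39 (decimal)
52 + 39 = 91
Convert V (Roman numeral) → 5 (decimal)
91 × 5 = 455
455 × 2 = 910
910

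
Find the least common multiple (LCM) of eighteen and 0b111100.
Convert eighteen (English words) → 18 (decimal)
Convert 0b111100 (binary) → 32 + 16 + 8 + 4 = 60 (decimal)
Compute lcm(18, 60) = 180
180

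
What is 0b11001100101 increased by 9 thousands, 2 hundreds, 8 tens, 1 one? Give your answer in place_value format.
Convert 0b11001100101 (binary) → 1024 + 512 + 64 + 32 + 4 + 1 = 1637 (decimal)
Convert 9 thousands, 2 hundreds, 8 tens, 1 one (place-value notation) → 9×1000 + 2×100 + 8×10 + 1 = 9281 (decimal)
Compute 1637 + 9281 = 10918
Convert 10918 (decimal) → 10918 = 10×1000 + 9×100 + 1×10 + 8 → 10 thousands, 9 hundreds, 1 ten, 8 ones (place-value notation)
10 thousands, 9 hundreds, 1 ten, 8 ones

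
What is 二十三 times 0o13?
Convert 二十三 (Chinese numeral) → 2×10 + 3 = 23 (decimal)
Convert 0o13 (octal) → 1×8 + 3 = 11 (decimal)
Compute 23 × 11 = 253
253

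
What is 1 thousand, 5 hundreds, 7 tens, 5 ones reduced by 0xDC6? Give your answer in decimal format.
Convert 1 thousand, 5 hundreds, 7 tens, 5 ones (place-value notation) → 1×1000 + 5×100 + 7×10 + 5 = 1575 (decimal)
Convert 0xDC6 (hexadecimal) → 13×256 + 12×16 + 6 = 3526 (decimal)
Compute 1575 - 3526 = -1951
-1951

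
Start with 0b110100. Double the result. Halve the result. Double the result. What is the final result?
Convert 0b110100 (binary) → 32 + 16 + 4 = 52 (decimal)
Start: 52
52 × 2 = 104
104 ÷ 2 = 52
52 × 2 = 104
104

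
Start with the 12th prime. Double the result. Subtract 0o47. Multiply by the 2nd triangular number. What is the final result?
Convert the 12th prime (prime index) → 37 (decimal)
Start: 37
37 × 2 = 74
Convert 0o47 (octal) → 4×8 + 7 = 39 (decimal)
74 - 39 = 35
Convert the 2nd triangular number (triangular index) → 2×3/2 = 3 (decimal)
35 × 3 = 105
105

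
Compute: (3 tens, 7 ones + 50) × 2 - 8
Convert 3 tens, 7 ones (place-value notation) → 3×10 + 7 = 37 (decimal)
Expression in decimal: (37 + 50) × 2 - 8
Parentheses first: 37 + 50 = 87
Multiply: 87 × 2 = 174
Subtract: 174 - 8 = 166
166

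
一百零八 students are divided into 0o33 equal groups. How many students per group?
Convert 一百零八 (Chinese numeral) → 1×100 + 8 = 108 (decimal)
Convert 0o33 (octal) → 3×8 + 3 = 27 (decimal)
Compute 108 ÷ 27 = 4
4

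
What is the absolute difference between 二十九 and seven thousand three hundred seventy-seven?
Convert 二十九 (Chinese numeral) → 2×10 + 9 = 29 (decimal)
Convert seven thousand three hundred seventy-seven (English words) → 7×1000 + 3×100 + 77 = 7377 (decimal)
Compute |29 - 7377| = 7348
7348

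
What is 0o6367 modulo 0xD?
Convert 0o6367 (octal) → 6×512 + 3×64 + 6×8 + 7 = 3319 (decimal)
Convert 0xD (hexadecimal) → 13 (decimal)
Compute 3319 mod 13 = 4
4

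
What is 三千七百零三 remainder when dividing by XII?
Convert 三千七百零三 (Chinese numeral) → 3×1000 + 7×100 + 3 = 3703 (decimal)
Convert XII (Roman numeral) → 10 + 1 + 1 = 12 (decimal)
Compute 3703 mod 12 = 7
7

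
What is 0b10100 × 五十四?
Convert 0b10100 (binary) → 16 + 4 = 20 (decimal)
Convert 五十四 (Chinese numeral) → 5×10 + 4 = 54 (decimal)
Compute 20 × 54 = 1080
1080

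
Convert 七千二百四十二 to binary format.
Convert 七千二百四十二 (Chinese numeral) → 7×1000 + 2×100 + 4×10 + 2 = 7242 (decimal)
Convert 7242 (decimal) → 7242 = 4096 + 2048 + 1024 + 64 + 8 + 2 → 0b1110001001010 (binary)
0b1110001001010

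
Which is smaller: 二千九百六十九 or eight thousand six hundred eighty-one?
Convert 二千九百六十九 (Chinese numeral) → 2×1000 + 9×100 + 6×10 + 9 = 2969 (decimal)
Convert eight thousand six hundred eighty-one (English words) → 8×1000 + 6×100 + 81 = 8681 (decimal)
Compare 2969 vs 8681: smaller = 2969
2969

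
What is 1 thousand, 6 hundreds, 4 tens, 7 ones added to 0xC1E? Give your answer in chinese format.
Convert 1 thousand, 6 hundreds, 4 tens, 7 ones (place-value notation) → 1×1000 + 6×100 + 4×10 + 7 = 1647 (decimal)
Convert 0xC1E (hexadecimal) → 12×256 + 1×16 + 14 = 3102 (decimal)
Compute 1647 + 3102 = 4749
Convert 4749 (decimal) → 4749 = 4×1000 + 7×100 + 4×10 + 9 → 四千七百四十九 (Chinese numeral)
四千七百四十九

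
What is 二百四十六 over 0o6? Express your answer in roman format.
Convert 二百四十六 (Chinese numeral) → 2×100 + 4×10 + 6 = 246 (decimal)
Convert 0o6 (octal) → 6 (decimal)
Compute 246 ÷ 6 = 41
Convert 41 (decimal) → 41 = 40 + 1 → XLI (Roman numeral)
XLI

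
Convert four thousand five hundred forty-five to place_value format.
Convert four thousand five hundred forty-five (English words) → 4×1000 + 5×100 + 45 = 4545 (decimal)
Convert 4545 (decimal) → 4545 = 4×1000 + 5×100 + 4×10 + 5 → 4 thousands, 5 hundreds, 4 tens, 5 ones (place-value notation)
4 thousands, 5 hundreds, 4 tens, 5 ones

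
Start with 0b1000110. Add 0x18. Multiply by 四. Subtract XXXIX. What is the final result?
Convert 0b1000110 (binary) → 64 + 4 + 2 = 70 (decimal)
Start: 70
Convert 0x18 (hexadecimal) → 1×16 + 8 = 24 (decimal)
70 + 24 = 94
Convert 四 (Chinese numeral) → 4 (decimal)
94 × 4 = 376
Convert XXXIX (Roman numeral) → 10 + 10 + 10 + 9 = 39 (decimal)
376 - 39 = 337
337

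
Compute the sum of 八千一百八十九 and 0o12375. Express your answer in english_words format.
Convert 八千一百八十九 (Chinese numeral) → 8×1000 + 1×100 + 8×10 + 9 = 8189 (decimal)
Convert 0o12375 (octal) → 1×4096 + 2×512 + 3×64 + 7×8 + 5 = 5373 (decimal)
Compute 8189 + 5373 = 13562
Convert 13562 (decimal) → 13562 = 13×1000 + 5×100 + 62 → thirteen thousand five hundred sixty-two (English words)
thirteen thousand five hundred sixty-two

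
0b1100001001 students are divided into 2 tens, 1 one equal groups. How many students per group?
Convert 0b1100001001 (binary) → 512 + 256 + 8 + 1 = 777 (decimal)
Convert 2 tens, 1 one (place-value notation) → 2×10 + 1 = 21 (decimal)
Compute 777 ÷ 21 = 37
37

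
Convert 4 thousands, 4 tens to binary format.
Convert 4 thousands, 4 tens (place-value notation) → 4×1000 + 4×10 = 4040 (decimal)
Convert 4040 (decimal) → 4040 = 2048 + 1024 + 512 + 256 + 128 + 64 + 8 → 0b111111001000 (binary)
0b111111001000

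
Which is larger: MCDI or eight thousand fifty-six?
Convert MCDI (Roman numeral) → 1000 + 400 + 1 = 1401 (decimal)
Convert eight thousand fifty-six (English words) → 8×1000 + 56 = 8056 (decimal)
Compare 1401 vs 8056: larger = 8056
8056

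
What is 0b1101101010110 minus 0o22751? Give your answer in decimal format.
Convert 0b1101101010110 (binary) → 4096 + 2048 + 512 + 256 + 64 + 16 + 4 + 2 = 6998 (decimal)
Convert 0o22751 (octal) → 2×4096 + 2×512 + 7×64 + 5×8 + 1 = 9705 (decimal)
Compute 6998 - 9705 = -2707
-2707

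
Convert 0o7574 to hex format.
Convert 0o7574 (octal) → 7×512 + 5×64 + 7×8 + 4 = 3964 (decimal)
Convert 3964 (decimal) → 3964 = 15×256 + 7×16 + 12 → 0xF7C (hexadecimal)
0xF7C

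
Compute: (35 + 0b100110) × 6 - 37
Convert 0b100110 (binary) → 32 + 4 + 2 = 38 (decimal)
Expression in decimal: (35 + 38) × 6 - 37
Parentheses first: 35 + 38 = 73
Multiply: 73 × 6 = 438
Subtract: 438 - 37 = 401
401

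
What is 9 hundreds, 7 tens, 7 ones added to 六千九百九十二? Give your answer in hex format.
Convert 9 hundreds, 7 tens, 7 ones (place-value notation) → 9×100 + 7×10 + 7 = 977 (decimal)
Convert 六千九百九十二 (Chinese numeral) → 6×1000 + 9×100 + 9×10 + 2 = 6992 (decimal)
Compute 977 + 6992 = 7969
Convert 7969 (decimal) → 7969 = 1×4096 + 15×256 + 2×16 + 1 → 0x1F21 (hexadecimal)
0x1F21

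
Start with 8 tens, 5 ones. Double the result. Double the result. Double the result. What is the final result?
Convert 8 tens, 5 ones (place-value notation) → 8×10 + 5 = 85 (decimal)
Start: 85
85 × 2 = 170
170 × 2 = 340
340 × 2 = 680
680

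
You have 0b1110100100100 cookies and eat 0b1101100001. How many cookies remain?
Convert 0b1110100100100 (binary) → 4096 + 2048 + 1024 + 256 + 32 + 4 = 7460 (decimal)
Convert 0b1101100001 (binary) → 512 + 256 + 64 + 32 + 1 = 865 (decimal)
Compute 7460 - 865 = 6595
6595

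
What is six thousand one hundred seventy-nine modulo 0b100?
Convert six thousand one hundred seventy-nine (English words) → 6×1000 + 1×100 + 79 = 6179 (decimal)
Convert 0b100 (binary) → 4 (decimal)
Compute 6179 mod 4 = 3
3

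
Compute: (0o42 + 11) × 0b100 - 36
Convert 0o42 (octal) → 4×8 + 2 = 34 (decimal)
Convert 0b100 (binary) → 4 (decimal)
Expression in decimal: (34 + 11) × 4 - 36
Parentheses first: 34 + 11 = 45
Multiply: 45 × 4 = 180
Subtract: 180 - 36 = 144
144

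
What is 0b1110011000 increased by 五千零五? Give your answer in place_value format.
Convert 0b1110011000 (binary) → 512 + 256 + 128 + 16 + 8 = 920 (decimal)
Convert 五千零五 (Chinese numeral) → 5×1000 + 5 = 5005 (decimal)
Compute 920 + 5005 = 5925
Convert 5925 (decimal) → 5925 = 5×1000 + 9×100 + 2×10 + 5 → 5 thousands, 9 hundreds, 2 tens, 5 ones (place-value notation)
5 thousands, 9 hundreds, 2 tens, 5 ones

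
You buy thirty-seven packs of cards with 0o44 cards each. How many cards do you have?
Convert 0o44 (octal) → 4×8 + 4 = 36 (decimal)
Convert thirty-seven (English words) → 37 (decimal)
Compute 36 × 37 = 1332
1332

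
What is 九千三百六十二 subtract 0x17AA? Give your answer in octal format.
Convert 九千三百六十二 (Chinese numeral) → 9×1000 + 3×100 + 6×10 + 2 = 9362 (decimal)
Convert 0x17AA (hexadecimal) → 1×4096 + 7×256 + 10×16 + 10 = 6058 (decimal)
Compute 9362 - 6058 = 3304
Convert 3304 (decimal) → 3304 = 6×512 + 3×64 + 5×8 → 0o6350 (octal)
0o6350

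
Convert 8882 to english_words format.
Convert 8882 (decimal) → 8882 = 8×1000 + 8×100 + 82 → eight thousand eight hundred eighty-two (English words)
eight thousand eight hundred eighty-two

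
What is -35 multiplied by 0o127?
Convert 0o127 (octal) → 1×64 + 2×8 + 7 = 87 (decimal)
Compute -35 × 87 = -3045
-3045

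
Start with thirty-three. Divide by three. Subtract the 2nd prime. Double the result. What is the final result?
Convert thirty-three (English words) → 33 (decimal)
Start: 33
Convert three (English words) → 3 (decimal)
33 ÷ 3 = 11
Convert the 2nd prime (prime index) → 3 (decimal)
11 - 3 = 8
8 × 2 = 16
16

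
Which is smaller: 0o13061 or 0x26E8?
Convert 0o13061 (octal) → 1×4096 + 3×512 + 6×8 + 1 = 5681 (decimal)
Convert 0x26E8 (hexadecimal) → 2×4096 + 6×256 + 14×16 + 8 = 9960 (decimal)
Compare 5681 vs 9960: smaller = 5681
5681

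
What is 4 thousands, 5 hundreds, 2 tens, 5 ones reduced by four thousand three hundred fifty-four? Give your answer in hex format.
Convert 4 thousands, 5 hundreds, 2 tens, 5 ones (place-value notation) → 4×1000 + 5×100 + 2×10 + 5 = 4525 (decimal)
Convert four thousand three hundred fifty-four (English words) → 4×1000 + 3×100 + 54 = 4354 (decimal)
Compute 4525 - 4354 = 171
Convert 171 (decimal) → 171 = 10×16 + 11 → 0xAB (hexadecimal)
0xAB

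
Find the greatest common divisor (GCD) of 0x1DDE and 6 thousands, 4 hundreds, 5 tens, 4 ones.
Convert 0x1DDE (hexadecimal) → 1×4096 + 13×256 + 13×16 + 14 = 7646 (decimal)
Convert 6 thousands, 4 hundreds, 5 tens, 4 ones (place-value notation) → 6×1000 + 4×100 + 5×10 + 4 = 6454 (decimal)
Compute gcd(7646, 6454) = 2
2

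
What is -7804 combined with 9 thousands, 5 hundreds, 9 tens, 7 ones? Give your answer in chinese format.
Convert 9 thousands, 5 hundreds, 9 tens, 7 ones (place-value notation) → 9×1000 + 5×100 + 9×10 + 7 = 9597 (decimal)
Compute -7804 + 9597 = 1793
Convert 1793 (decimal) → 1793 = 1×1000 + 7×100 + 9×10 + 3 → 一千七百九十三 (Chinese numeral)
一千七百九十三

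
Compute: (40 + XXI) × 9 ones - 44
Convert XXI (Roman numeral) → 10 + 10 + 1 = 21 (decimal)
Convert 9 ones (place-value notation) → 9 (decimal)
Expression in decimal: (40 + 21) × 9 - 44
Parentheses first: 40 + 21 = 61
Multiply: 61 × 9 = 549
Subtract: 549 - 44 = 505
505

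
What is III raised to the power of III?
Convert III (Roman numeral) → 1 + 1 + 1 = 3 (decimal)
Convert III (Roman numeral) → 1 + 1 + 1 = 3 (decimal)
Compute 3 ^ 3 = 27
27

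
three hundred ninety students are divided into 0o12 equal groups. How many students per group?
Convert three hundred ninety (English words) → 3×100 + 90 = 390 (decimal)
Convert 0o12 (octal) → 1×8 + 2 = 10 (decimal)
Compute 390 ÷ 10 = 39
39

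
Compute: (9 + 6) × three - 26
Convert three (English words) → 3 (decimal)
Expression in decimal: (9 + 6) × 3 - 26
Parentheses first: 9 + 6 = 15
Multiply: 15 × 3 = 45
Subtract: 45 - 26 = 19
19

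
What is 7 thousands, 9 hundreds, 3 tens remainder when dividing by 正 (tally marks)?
Convert 7 thousands, 9 hundreds, 3 tens (place-value notation) → 7×1000 + 9×100 + 3×10 = 7930 (decimal)
Convert 正 (tally marks) → 5 (decimal)
Compute 7930 mod 5 = 0
0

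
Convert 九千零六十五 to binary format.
Convert 九千零六十五 (Chinese numeral) → 9×1000 + 6×10 + 5 = 9065 (decimal)
Convert 9065 (decimal) → 9065 = 8192 + 512 + 256 + 64 + 32 + 8 + 1 → 0b10001101101001 (binary)
0b10001101101001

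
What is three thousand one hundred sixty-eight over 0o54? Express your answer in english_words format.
Convert three thousand one hundred sixty-eight (English words) → 3×1000 + 1×100 + 68 = 3168 (decimal)
Convert 0o54 (octal) → 5×8 + 4 = 44 (decimal)
Compute 3168 ÷ 44 = 72
Convert 72 (decimal) → seventy-two (English words)
seventy-two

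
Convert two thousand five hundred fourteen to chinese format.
Convert two thousand five hundred fourteen (English words) → 2×1000 + 5×100 + 14 = 2514 (decimal)
Convert 2514 (decimal) → 2514 = 2×1000 + 5×100 + 1×10 + 4 → 二千五百一十四 (Chinese numeral)
二千五百一十四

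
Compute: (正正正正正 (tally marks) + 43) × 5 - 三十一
Convert 正正正正正 (tally marks) → 5 + 5 + 5 + 5 + 5 = 25 (decimal)
Convert 三十一 (Chinese numeral) → 3×10 + 1 = 31 (decimal)
Expression in decimal: (25 + 43) × 5 - 31
Parentheses first: 25 + 43 = 68
Multiply: 68 × 5 = 340
Subtract: 340 - 31 = 309
309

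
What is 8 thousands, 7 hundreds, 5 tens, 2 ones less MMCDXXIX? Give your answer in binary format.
Convert 8 thousands, 7 hundreds, 5 tens, 2 ones (place-value notation) → 8×1000 + 7×100 + 5×10 + 2 = 8752 (decimal)
Convert MMCDXXIX (Roman numeral) → 1000 + 1000 + 400 + 10 + 10 + 9 = 2429 (decimal)
Compute 8752 - 2429 = 6323
Convert 6323 (decimal) → 6323 = 4096 + 2048 + 128 + 32 + 16 + 2 + 1 → 0b1100010110011 (binary)
0b1100010110011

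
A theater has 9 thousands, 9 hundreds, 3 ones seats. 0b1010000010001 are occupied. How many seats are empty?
Convert 9 thousands, 9 hundreds, 3 ones (place-value notation) → 9×1000 + 9×100 + 3 = 9903 (decimal)
Convert 0b1010000010001 (binary) → 4096 + 1024 + 16 + 1 = 5137 (decimal)
Compute 9903 - 5137 = 4766
4766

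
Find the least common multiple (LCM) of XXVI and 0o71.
Convert XXVI (Roman numeral) → 10 + 10 + 5 + 1 = 26 (decimal)
Convert 0o71 (octal) → 7×8 + 1 = 57 (decimal)
Compute lcm(26, 57) = 1482
1482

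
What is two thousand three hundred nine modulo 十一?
Convert two thousand three hundred nine (English words) → 2×1000 + 3×100 + 9 = 2309 (decimal)
Convert 十一 (Chinese numeral) → 1×10 + 1 = 11 (decimal)
Compute 2309 mod 11 = 10
10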